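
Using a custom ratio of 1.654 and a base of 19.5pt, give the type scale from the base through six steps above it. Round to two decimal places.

19.50pt, 32.25pt, 53.35pt, 88.24pt, 145.94pt, 241.39pt, 399.25pt

Step 0: 19.5pt
Step 1: 19.5 × 1.654 = 32.25
Step 2: 19.5 × 1.654² = 53.35
Step 3: 19.5 × 1.654³ = 88.24
Step 4: 19.5 × 1.654⁴ = 145.94
Step 5: 19.5 × 1.654⁵ = 241.39
Step 6: 19.5 × 1.654⁶ = 399.25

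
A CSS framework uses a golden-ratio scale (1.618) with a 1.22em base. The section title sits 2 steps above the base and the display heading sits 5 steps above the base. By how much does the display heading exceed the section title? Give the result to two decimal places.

Step 2: 1.22 × 1.618² = 3.1939em
Step 5: 1.22 × 1.618⁵ = 13.5286em
Difference: 13.5286 − 3.1939 = 10.3347em

10.33em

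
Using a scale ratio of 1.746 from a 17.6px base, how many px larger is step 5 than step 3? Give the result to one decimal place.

191.9px

Step 3: 17.6 × 1.746³ = 93.680px
Step 5: 17.6 × 1.746⁵ = 285.584px
Difference: 285.584 − 93.680 = 191.904px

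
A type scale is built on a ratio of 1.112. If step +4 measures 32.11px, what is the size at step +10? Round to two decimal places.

The gap is 10 − (4) = 6 steps, so the factor is 1.112^6.
32.11 × 1.112⁶ = 32.11 × 1.89073 ≈ 60.711

60.71px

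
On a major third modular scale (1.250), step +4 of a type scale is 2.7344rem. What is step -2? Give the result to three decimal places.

0.717rem

2.7344 ÷ 1.250⁶ = 2.7344 ÷ 3.81470 ≈ 0.717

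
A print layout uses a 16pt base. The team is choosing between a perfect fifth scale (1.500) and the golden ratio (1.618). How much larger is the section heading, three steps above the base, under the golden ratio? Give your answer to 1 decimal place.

13.8pt

Perfect fifth: 16.0 × 1.500³ = 54.000pt
Golden ratio: 16.0 × 1.618³ = 67.773pt
Difference: 67.773 − 54.000 = 13.773pt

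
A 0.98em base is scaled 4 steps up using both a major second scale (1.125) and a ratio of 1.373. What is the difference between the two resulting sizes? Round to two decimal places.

Major second: 0.98 × 1.125⁴ = 1.5698em
At 1.373: 0.98 × 1.373⁴ = 3.4826em
Difference: 3.4826 − 1.5698 = 1.9128em

1.91em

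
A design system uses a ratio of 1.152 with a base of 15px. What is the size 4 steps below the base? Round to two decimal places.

15.0 ÷ 1.152⁴ = 15.0 ÷ 1.76121 ≈ 8.52

8.52px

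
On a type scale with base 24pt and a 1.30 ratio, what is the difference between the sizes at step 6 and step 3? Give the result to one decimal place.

63.1pt

Step 3: 24.0 × 1.30³ = 52.728pt
Step 6: 24.0 × 1.30⁶ = 115.843pt
Difference: 115.843 − 52.728 = 63.115pt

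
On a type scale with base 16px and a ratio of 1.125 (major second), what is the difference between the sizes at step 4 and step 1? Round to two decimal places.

7.63px

Step 1: 16.0 × 1.125 = 18.0000px
Step 4: 16.0 × 1.125⁴ = 25.6289px
Difference: 25.6289 − 18.0000 = 7.6289px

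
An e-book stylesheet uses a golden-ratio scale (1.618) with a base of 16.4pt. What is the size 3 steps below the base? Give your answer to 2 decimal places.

3.87pt

A modular type scale is a geometric sequence: sizeₙ = base × rⁿ.
16.4 ÷ 1.618³ = 16.4 ÷ 4.23580 ≈ 3.87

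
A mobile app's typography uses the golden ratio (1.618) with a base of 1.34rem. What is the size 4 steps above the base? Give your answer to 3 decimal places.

9.184rem

1.34 × 1.618⁴ = 1.34 × 6.85353 ≈ 9.184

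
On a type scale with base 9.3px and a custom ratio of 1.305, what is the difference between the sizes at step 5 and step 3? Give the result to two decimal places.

14.53px

Step 3: 9.3 × 1.305³ = 20.6688px
Step 5: 9.3 × 1.305⁵ = 35.1994px
Difference: 35.1994 − 20.6688 = 14.5306px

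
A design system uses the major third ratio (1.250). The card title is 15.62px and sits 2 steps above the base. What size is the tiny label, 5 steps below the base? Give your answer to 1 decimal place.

3.3px

The gap is -5 − (2) = -7 steps, so the factor is 1.250^-7.
15.62 ÷ 1.250⁷ = 15.62 ÷ 4.76837 ≈ 3.276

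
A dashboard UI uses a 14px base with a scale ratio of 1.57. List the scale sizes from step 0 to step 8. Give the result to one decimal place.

Step 0: 14px
Step 1: 14.0 × 1.57 = 22.0
Step 2: 14.0 × 1.57² = 34.5
Step 3: 14.0 × 1.57³ = 54.2
Step 4: 14.0 × 1.57⁴ = 85.1
Step 5: 14.0 × 1.57⁵ = 133.5
Step 6: 14.0 × 1.57⁶ = 209.7
Step 7: 14.0 × 1.57⁷ = 329.2
Step 8: 14.0 × 1.57⁸ = 516.8

14.0px, 22.0px, 34.5px, 54.2px, 85.1px, 133.5px, 209.7px, 329.2px, 516.8px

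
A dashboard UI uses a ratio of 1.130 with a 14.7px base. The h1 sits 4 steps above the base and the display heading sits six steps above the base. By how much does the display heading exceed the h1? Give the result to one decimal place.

6.6px

Step 4: 14.7 × 1.130⁴ = 23.968px
Step 6: 14.7 × 1.130⁶ = 30.605px
Difference: 30.605 − 23.968 = 6.637px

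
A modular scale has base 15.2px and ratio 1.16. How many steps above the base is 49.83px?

1.16ⁿ = 49.83 / 15.2 = 3.2783
n = ln(3.2783) / ln(1.16) = 1.1873 / 0.1484 ≈ 8.00

8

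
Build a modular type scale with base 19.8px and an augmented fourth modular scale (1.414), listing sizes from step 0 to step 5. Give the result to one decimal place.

Step 0: 19.8px
Step 1: 19.8 × 1.414 = 28.0
Step 2: 19.8 × 1.414² = 39.6
Step 3: 19.8 × 1.414³ = 56.0
Step 4: 19.8 × 1.414⁴ = 79.2
Step 5: 19.8 × 1.414⁵ = 111.9

19.8px, 28.0px, 39.6px, 56.0px, 79.2px, 111.9px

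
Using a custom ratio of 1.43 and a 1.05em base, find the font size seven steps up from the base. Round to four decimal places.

12.8393em

1.05 × 1.43⁷ = 1.05 × 12.22791 ≈ 12.8393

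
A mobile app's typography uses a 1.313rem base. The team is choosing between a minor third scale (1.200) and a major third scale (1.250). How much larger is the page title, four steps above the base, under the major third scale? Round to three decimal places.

0.483rem

Minor third: 1.313 × 1.200⁴ = 2.72264rem
Major third: 1.313 × 1.250⁴ = 3.20557rem
Difference: 3.20557 − 2.72264 = 0.48293rem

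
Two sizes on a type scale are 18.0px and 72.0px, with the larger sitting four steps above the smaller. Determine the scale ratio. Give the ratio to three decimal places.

1.414

The ratio satisfies 18.0 × r⁴ = 72.0, so r = (72.0 / 18.0)^(1/4).
r = 4.0000^(1/4) ≈ 1.4142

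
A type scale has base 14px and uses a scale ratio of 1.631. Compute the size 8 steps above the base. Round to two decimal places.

701.07px

Every step multiplies by the scale ratio.
14.0 × 1.631⁸ = 14.0 × 50.07624 ≈ 701.07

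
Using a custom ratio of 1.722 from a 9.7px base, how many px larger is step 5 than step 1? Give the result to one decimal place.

Step 1: 9.7 × 1.722 = 16.703px
Step 5: 9.7 × 1.722⁵ = 146.871px
Difference: 146.871 − 16.703 = 130.168px

130.2px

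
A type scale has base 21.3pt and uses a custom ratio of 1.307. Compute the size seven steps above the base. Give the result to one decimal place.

21.3 × 1.307⁷ = 21.3 × 6.51522 ≈ 138.77

138.8pt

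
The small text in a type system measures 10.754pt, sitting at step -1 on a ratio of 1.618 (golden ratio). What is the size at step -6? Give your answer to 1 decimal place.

1.0pt

10.754 ÷ 1.618⁵ = 10.754 ÷ 11.08901 ≈ 0.970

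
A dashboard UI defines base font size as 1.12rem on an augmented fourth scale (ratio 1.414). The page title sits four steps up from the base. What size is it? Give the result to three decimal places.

1.12 × 1.414⁴ = 1.12 × 3.99758 ≈ 4.477

4.477rem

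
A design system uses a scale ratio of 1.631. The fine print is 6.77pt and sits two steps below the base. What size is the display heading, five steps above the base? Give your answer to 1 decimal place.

207.9pt

6.77 × 1.631⁷ = 6.77 × 30.70278 ≈ 207.858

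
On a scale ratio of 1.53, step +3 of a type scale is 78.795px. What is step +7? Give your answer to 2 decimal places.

Moving from step +3 to step +7 is 4 steps up, so multiply by r⁴.
78.795 × 1.53⁴ = 78.795 × 5.47981 ≈ 431.782

431.78px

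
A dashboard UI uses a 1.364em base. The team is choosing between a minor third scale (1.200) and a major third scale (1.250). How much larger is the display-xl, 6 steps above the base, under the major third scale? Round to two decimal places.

Minor third: 1.364 × 1.200⁶ = 4.0729em
Major third: 1.364 × 1.250⁶ = 5.2032em
Difference: 5.2032 − 4.0729 = 1.1303em

1.13em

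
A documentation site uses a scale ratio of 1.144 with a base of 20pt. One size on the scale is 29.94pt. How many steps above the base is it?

1.144ⁿ = 29.94 / 20 = 1.4970
n = ln(1.4970) / ln(1.144) = 0.4035 / 0.1345 ≈ 3.00

3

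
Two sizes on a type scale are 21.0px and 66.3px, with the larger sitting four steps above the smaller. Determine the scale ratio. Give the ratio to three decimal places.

1.333

The ratio satisfies 21.0 × r⁴ = 66.3, so r = (66.3 / 21.0)^(1/4).
r = 3.1571^(1/4) ≈ 1.3330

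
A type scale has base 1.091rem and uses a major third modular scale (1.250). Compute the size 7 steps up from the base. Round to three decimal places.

1.091 × 1.250⁷ = 1.091 × 4.76837 ≈ 5.202

5.202rem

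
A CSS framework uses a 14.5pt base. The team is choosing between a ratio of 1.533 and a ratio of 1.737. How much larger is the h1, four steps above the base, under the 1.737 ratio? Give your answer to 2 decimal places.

51.92pt

At 1.533: 14.5 × 1.533⁴ = 80.0823pt
At 1.737: 14.5 × 1.737⁴ = 131.9980pt
Difference: 131.9980 − 80.0823 = 51.9157pt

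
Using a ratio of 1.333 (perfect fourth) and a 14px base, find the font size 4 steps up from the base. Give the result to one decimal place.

Each step on a modular scale multiplies by the ratio, so the size n steps from the base is base × ratioⁿ.
14.0 × 1.333⁴ = 14.0 × 3.15733 ≈ 44.20

44.2px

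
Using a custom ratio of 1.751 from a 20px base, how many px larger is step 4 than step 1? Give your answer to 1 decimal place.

Step 1: 20.0 × 1.751 = 35.020px
Step 4: 20.0 × 1.751⁴ = 188.007px
Difference: 188.007 − 35.020 = 152.987px

153.0px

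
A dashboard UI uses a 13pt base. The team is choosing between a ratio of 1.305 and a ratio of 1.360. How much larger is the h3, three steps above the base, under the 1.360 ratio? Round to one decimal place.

3.8pt

At 1.305: 13.0 × 1.305³ = 28.892pt
At 1.360: 13.0 × 1.360³ = 32.701pt
Difference: 32.701 − 28.892 = 3.809pt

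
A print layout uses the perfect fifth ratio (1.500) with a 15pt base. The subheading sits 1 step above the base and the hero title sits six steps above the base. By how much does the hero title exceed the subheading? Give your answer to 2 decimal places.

Step 1: 15.0 × 1.500 = 22.5000pt
Step 6: 15.0 × 1.500⁶ = 170.8594pt
Difference: 170.8594 − 22.5000 = 148.3594pt

148.36pt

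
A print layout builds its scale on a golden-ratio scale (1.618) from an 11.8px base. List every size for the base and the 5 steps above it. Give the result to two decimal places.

11.80px, 19.09px, 30.89px, 49.98px, 80.87px, 130.85px

Step 0: 11.8px
Step 1: 11.8 × 1.618 = 19.09
Step 2: 11.8 × 1.618² = 30.89
Step 3: 11.8 × 1.618³ = 49.98
Step 4: 11.8 × 1.618⁴ = 80.87
Step 5: 11.8 × 1.618⁵ = 130.85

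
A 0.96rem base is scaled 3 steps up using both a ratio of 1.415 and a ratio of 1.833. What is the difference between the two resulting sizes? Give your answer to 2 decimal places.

3.19rem

At 1.415: 0.96 × 1.415³ = 2.7198rem
At 1.833: 0.96 × 1.833³ = 5.9123rem
Difference: 5.9123 − 2.7198 = 3.1925rem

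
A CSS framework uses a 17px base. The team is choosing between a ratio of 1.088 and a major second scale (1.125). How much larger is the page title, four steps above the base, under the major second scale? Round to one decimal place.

3.4px

At 1.088: 17.0 × 1.088⁴ = 23.821px
Major second: 17.0 × 1.125⁴ = 27.231px
Difference: 27.231 − 23.821 = 3.410px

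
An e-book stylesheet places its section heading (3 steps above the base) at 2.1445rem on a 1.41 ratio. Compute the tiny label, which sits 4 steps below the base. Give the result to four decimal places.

0.1935rem

Moving from step +3 to step -4 is 7 steps down, so divide by r⁷.
2.1445 ÷ 1.41⁷ = 2.1445 ÷ 11.07985 ≈ 0.1935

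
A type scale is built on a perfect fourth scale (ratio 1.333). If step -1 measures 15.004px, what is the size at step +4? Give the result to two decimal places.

63.15px

15.004 × 1.333⁵ = 15.004 × 4.20873 ≈ 63.148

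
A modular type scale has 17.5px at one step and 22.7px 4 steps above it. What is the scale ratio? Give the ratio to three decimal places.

r⁴ = 22.7 / 17.5, so r = (22.7/17.5)^(1/4).
r = 1.2971^(1/4) ≈ 1.0672

1.067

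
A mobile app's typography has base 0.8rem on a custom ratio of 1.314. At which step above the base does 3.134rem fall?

5

1.314ⁿ = 3.134 / 0.8 = 3.9175
n = ln(3.9175) / ln(1.314) = 1.3655 / 0.2731 ≈ 5.00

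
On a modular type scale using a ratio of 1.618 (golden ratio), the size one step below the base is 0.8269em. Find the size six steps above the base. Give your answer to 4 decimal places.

24.0050em

The gap is 6 − (-1) = 7 steps, so the factor is 1.618^7.
0.8269 × 1.618⁷ = 0.8269 × 29.03017 ≈ 24.0050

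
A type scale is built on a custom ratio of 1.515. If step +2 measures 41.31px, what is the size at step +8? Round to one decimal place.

499.5px

41.31 × 1.515⁶ = 41.31 × 12.09138 ≈ 499.495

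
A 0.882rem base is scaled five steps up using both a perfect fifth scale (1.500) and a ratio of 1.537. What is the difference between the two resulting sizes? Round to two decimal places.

Perfect fifth: 0.882 × 1.500⁵ = 6.6977rem
At 1.537: 0.882 × 1.537⁵ = 7.5655rem
Difference: 7.5655 − 6.6977 = 0.8678rem

0.87rem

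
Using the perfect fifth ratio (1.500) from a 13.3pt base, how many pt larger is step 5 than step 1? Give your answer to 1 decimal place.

81.0pt

Step 1: 13.3 × 1.500 = 19.950pt
Step 5: 13.3 × 1.500⁵ = 100.997pt
Difference: 100.997 − 19.950 = 81.047pt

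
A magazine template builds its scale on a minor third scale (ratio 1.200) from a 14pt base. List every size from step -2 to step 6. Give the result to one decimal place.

Step -2: 14.0 ÷ 1.200² = 9.7
Step -1: 14.0 ÷ 1.200 = 11.7
Step 0: 14pt
Step 1: 14.0 × 1.200 = 16.8
Step 2: 14.0 × 1.200² = 20.2
Step 3: 14.0 × 1.200³ = 24.2
Step 4: 14.0 × 1.200⁴ = 29.0
Step 5: 14.0 × 1.200⁵ = 34.8
Step 6: 14.0 × 1.200⁶ = 41.8

9.7pt, 11.7pt, 14.0pt, 16.8pt, 20.2pt, 24.2pt, 29.0pt, 34.8pt, 41.8pt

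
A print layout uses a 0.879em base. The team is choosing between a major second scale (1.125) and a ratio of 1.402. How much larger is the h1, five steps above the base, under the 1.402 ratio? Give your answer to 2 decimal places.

Major second: 0.879 × 1.125⁵ = 1.5840em
At 1.402: 0.879 × 1.402⁵ = 4.7613em
Difference: 4.7613 − 1.5840 = 3.1773em

3.18em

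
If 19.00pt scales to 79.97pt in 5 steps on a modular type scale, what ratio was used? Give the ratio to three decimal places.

1.333

The ratio satisfies 19.00 × r⁵ = 79.97, so r = (79.97 / 19.00)^(1/5).
r = 4.2089^(1/5) ≈ 1.3330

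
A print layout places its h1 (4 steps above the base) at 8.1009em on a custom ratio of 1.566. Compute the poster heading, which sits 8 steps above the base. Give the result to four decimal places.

48.7192em

Moving from step +4 to step +8 is 4 steps up, so multiply by r⁴.
8.1009 × 1.566⁴ = 8.1009 × 6.01405 ≈ 48.7192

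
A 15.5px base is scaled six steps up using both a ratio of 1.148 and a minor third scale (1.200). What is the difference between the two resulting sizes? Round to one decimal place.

10.8px

At 1.148: 15.5 × 1.148⁶ = 35.480px
Minor third: 15.5 × 1.200⁶ = 46.283px
Difference: 46.283 − 35.480 = 10.803px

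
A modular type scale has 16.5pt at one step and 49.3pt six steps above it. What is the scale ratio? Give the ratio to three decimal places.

1.200

The ratio satisfies 16.5 × r⁶ = 49.3, so r = (49.3 / 16.5)^(1/6).
r = 2.9879^(1/6) ≈ 1.2001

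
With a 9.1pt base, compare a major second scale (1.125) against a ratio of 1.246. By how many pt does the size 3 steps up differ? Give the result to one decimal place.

4.6pt

Major second: 9.1 × 1.125³ = 12.957pt
At 1.246: 9.1 × 1.246³ = 17.603pt
Difference: 17.603 − 12.957 = 4.646pt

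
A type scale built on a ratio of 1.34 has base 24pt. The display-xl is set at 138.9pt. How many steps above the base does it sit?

6

1.34ⁿ = 138.9 / 24 = 5.7875
n = ln(5.7875) / ln(1.34) = 1.7557 / 0.2927 ≈ 6.00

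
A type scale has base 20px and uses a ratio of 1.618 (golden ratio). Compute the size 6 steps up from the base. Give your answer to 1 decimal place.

Each step on a modular scale multiplies by the ratio, so the size n steps from the base is base × ratioⁿ.
20.0 × 1.618⁶ = 20.0 × 17.94201 ≈ 358.84

358.8px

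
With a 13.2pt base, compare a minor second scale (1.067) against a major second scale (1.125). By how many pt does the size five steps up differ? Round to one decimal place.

Minor second: 13.2 × 1.067⁵ = 18.256pt
Major second: 13.2 × 1.125⁵ = 23.787pt
Difference: 23.787 − 18.256 = 5.531pt

5.5pt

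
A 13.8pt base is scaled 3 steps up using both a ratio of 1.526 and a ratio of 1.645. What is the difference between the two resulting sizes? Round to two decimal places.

12.39pt

At 1.526: 13.8 × 1.526³ = 49.0391pt
At 1.645: 13.8 × 1.645³ = 61.4295pt
Difference: 61.4295 − 49.0391 = 12.3904pt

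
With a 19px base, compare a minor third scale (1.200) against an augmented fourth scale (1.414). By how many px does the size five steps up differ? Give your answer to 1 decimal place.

Minor third: 19.0 × 1.200⁵ = 47.278px
Augmented fourth: 19.0 × 1.414⁵ = 107.399px
Difference: 107.399 − 47.278 = 60.121px

60.1px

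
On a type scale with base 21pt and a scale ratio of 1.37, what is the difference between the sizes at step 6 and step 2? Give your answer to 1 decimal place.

99.4pt

Step 2: 21.0 × 1.37² = 39.415pt
Step 6: 21.0 × 1.37⁶ = 138.849pt
Difference: 138.849 − 39.415 = 99.434pt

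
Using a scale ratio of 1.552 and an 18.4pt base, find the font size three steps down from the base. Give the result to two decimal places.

4.92pt

18.4 ÷ 1.552³ = 18.4 ÷ 3.73831 ≈ 4.92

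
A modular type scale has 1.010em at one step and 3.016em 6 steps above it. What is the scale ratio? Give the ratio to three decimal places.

1.200

r⁶ = 3.016 / 1.010, so r = (3.016/1.010)^(1/6).
r = 2.9861^(1/6) ≈ 1.2000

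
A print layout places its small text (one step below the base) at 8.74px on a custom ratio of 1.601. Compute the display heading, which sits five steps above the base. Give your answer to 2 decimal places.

147.18px

The gap is 5 − (-1) = 6 steps, so the factor is 1.601^6.
8.74 × 1.601⁶ = 8.74 × 16.84023 ≈ 147.184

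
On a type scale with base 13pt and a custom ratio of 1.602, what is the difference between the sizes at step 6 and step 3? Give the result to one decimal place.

166.3pt

Step 3: 13.0 × 1.602³ = 53.448pt
Step 6: 13.0 × 1.602⁶ = 219.745pt
Difference: 219.745 − 53.448 = 166.297pt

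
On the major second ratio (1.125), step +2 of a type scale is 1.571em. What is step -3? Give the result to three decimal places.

0.872em

1.571 ÷ 1.125⁵ = 1.571 ÷ 1.80203 ≈ 0.872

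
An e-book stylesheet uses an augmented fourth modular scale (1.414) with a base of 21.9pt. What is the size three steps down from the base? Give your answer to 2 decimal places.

7.75pt

21.9 ÷ 1.414³ = 21.9 ÷ 2.82715 ≈ 7.75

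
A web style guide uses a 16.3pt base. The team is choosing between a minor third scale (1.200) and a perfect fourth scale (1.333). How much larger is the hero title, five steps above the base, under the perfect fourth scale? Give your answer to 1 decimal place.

28.0pt

Minor third: 16.3 × 1.200⁵ = 40.560pt
Perfect fourth: 16.3 × 1.333⁵ = 68.602pt
Difference: 68.602 − 40.560 = 28.042pt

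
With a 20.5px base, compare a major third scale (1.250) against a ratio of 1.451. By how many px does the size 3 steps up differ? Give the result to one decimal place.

Major third: 20.5 × 1.250³ = 40.039px
At 1.451: 20.5 × 1.451³ = 62.626px
Difference: 62.626 − 40.039 = 22.587px

22.6px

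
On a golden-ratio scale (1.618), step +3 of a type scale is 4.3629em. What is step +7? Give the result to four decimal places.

29.9012em

4.3629 × 1.618⁴ = 4.3629 × 6.85353 ≈ 29.9012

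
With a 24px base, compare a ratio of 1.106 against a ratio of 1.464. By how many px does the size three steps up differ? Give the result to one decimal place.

At 1.106: 24.0 × 1.106³ = 32.470px
At 1.464: 24.0 × 1.464³ = 75.307px
Difference: 75.307 − 32.470 = 42.837px

42.8px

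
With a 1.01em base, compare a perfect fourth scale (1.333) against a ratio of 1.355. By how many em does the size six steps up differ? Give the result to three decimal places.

0.585em

Perfect fourth: 1.01 × 1.333⁶ = 5.66634em
At 1.355: 1.01 × 1.355⁶ = 6.25111em
Difference: 6.25111 − 5.66634 = 0.58477em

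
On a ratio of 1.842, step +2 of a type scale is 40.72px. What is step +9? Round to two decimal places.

2929.78px

40.72 × 1.842⁷ = 40.72 × 71.94943 ≈ 2929.781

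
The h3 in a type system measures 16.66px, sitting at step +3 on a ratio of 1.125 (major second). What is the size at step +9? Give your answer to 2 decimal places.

16.66 × 1.125⁶ = 16.66 × 2.02729 ≈ 33.775

33.77px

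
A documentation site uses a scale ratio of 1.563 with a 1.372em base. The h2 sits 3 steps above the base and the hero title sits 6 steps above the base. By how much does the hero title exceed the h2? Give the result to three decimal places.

Step 3: 1.372 × 1.563³ = 5.23879em
Step 6: 1.372 × 1.563⁶ = 20.00359em
Difference: 20.00359 − 5.23879 = 14.76480em

14.765em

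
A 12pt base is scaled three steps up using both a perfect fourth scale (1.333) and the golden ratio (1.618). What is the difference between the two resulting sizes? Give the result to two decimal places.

Perfect fourth: 12.0 × 1.333³ = 28.4231pt
Golden ratio: 12.0 × 1.618³ = 50.8296pt
Difference: 50.8296 − 28.4231 = 22.4065pt

22.41pt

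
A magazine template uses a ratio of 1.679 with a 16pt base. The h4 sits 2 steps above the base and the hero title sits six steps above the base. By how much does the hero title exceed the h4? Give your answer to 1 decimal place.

313.3pt

Step 2: 16.0 × 1.679² = 45.105pt
Step 6: 16.0 × 1.679⁶ = 358.446pt
Difference: 358.446 − 45.105 = 313.341pt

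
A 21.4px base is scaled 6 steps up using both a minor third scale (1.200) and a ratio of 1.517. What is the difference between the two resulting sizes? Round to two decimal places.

Minor third: 21.4 × 1.200⁶ = 63.9001px
At 1.517: 21.4 × 1.517⁶ = 260.8118px
Difference: 260.8118 − 63.9001 = 196.9117px

196.91px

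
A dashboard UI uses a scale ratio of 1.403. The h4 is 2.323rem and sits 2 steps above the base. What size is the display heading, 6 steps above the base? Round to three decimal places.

The gap is 6 − (2) = 4 steps, so the factor is 1.403^4.
2.323 × 1.403⁴ = 2.323 × 3.87463 ≈ 9.001

9.001rem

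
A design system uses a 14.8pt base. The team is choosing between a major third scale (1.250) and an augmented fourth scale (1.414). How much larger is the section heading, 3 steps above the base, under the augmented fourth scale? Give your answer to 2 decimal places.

12.94pt

Major third: 14.8 × 1.250³ = 28.9062pt
Augmented fourth: 14.8 × 1.414³ = 41.8418pt
Difference: 41.8418 − 28.9062 = 12.9356pt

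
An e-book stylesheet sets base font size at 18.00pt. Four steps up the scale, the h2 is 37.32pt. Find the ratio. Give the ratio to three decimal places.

The ratio satisfies 18.00 × r⁴ = 37.32, so r = (37.32 / 18.00)^(1/4).
r = 2.0733^(1/4) ≈ 1.2000

1.200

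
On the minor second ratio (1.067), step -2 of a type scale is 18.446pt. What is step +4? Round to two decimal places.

27.22pt

Moving from step -2 to step +4 is 6 steps up, so multiply by r⁶.
18.446 × 1.067⁶ = 18.446 × 1.47566 ≈ 27.220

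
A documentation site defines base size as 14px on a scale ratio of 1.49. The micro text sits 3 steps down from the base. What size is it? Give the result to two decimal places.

A modular type scale is a geometric sequence: sizeₙ = base × rⁿ.
14.0 ÷ 1.49³ = 14.0 ÷ 3.30795 ≈ 4.23

4.23px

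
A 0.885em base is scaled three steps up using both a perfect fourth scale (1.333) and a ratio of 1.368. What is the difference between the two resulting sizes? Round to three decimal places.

0.169em

Perfect fourth: 0.885 × 1.333³ = 2.09620em
At 1.368: 0.885 × 1.368³ = 2.26570em
Difference: 2.26570 − 2.09620 = 0.16950em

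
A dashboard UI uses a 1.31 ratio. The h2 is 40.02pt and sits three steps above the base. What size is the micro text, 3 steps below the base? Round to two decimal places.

7.92pt

40.02 ÷ 1.31⁶ = 40.02 ÷ 5.05391 ≈ 7.919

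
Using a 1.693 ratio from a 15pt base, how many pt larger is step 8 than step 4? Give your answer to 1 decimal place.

Step 4: 15.0 × 1.693⁴ = 123.231pt
Step 8: 15.0 × 1.693⁸ = 1012.388pt
Difference: 1012.388 − 123.231 = 889.157pt

889.2pt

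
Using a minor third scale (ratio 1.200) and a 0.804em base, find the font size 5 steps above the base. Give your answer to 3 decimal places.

2.001em

0.804 × 1.200⁵ = 0.804 × 2.48832 ≈ 2.001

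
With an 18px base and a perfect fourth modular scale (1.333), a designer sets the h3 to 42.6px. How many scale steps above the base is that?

1.333ⁿ = 42.6 / 18 = 2.3667
n = ln(2.3667) / ln(1.333) = 0.8615 / 0.2874 ≈ 3.00

3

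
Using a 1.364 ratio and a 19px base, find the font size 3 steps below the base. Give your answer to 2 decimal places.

7.49px

19.0 ÷ 1.364³ = 19.0 ÷ 2.53772 ≈ 7.49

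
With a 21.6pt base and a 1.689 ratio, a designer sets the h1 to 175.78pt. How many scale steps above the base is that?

4

1.689ⁿ = 175.78 / 21.6 = 8.1380
n = ln(8.1380) / ln(1.689) = 2.0965 / 0.5241 ≈ 4.00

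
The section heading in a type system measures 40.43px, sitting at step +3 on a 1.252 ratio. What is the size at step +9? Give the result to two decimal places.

155.71px

Moving from step +3 to step +9 is 6 steps up, so multiply by r⁶.
40.43 × 1.252⁶ = 40.43 × 3.85147 ≈ 155.715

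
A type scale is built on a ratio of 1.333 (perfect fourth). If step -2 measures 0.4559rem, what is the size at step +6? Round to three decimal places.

0.4559 × 1.333⁸ = 0.4559 × 9.96876 ≈ 4.545

4.545rem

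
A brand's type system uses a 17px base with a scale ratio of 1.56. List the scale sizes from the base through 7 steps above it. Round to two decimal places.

Step 0: 17px
Step 1: 17.0 × 1.56 = 26.52
Step 2: 17.0 × 1.56² = 41.37
Step 3: 17.0 × 1.56³ = 64.54
Step 4: 17.0 × 1.56⁴ = 100.68
Step 5: 17.0 × 1.56⁵ = 157.06
Step 6: 17.0 × 1.56⁶ = 245.02
Step 7: 17.0 × 1.56⁷ = 382.23

17.00px, 26.52px, 41.37px, 64.54px, 100.68px, 157.06px, 245.02px, 382.23px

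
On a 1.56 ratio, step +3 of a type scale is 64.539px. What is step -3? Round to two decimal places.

The gap is -3 − (3) = -6 steps, so the factor is 1.56^-6.
64.539 ÷ 1.56⁶ = 64.539 ÷ 14.41277 ≈ 4.478

4.48px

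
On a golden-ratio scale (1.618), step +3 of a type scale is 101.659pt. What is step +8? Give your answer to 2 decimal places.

1127.30pt

101.659 × 1.618⁵ = 101.659 × 11.08901 ≈ 1127.297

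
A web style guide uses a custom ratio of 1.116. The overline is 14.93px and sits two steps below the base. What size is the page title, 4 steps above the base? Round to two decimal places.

The gap is 4 − (-2) = 6 steps, so the factor is 1.116^6.
14.93 × 1.116⁶ = 14.93 × 1.93190 ≈ 28.843

28.84px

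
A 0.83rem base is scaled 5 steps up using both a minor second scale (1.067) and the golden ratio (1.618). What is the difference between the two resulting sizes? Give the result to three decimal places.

8.056rem

Minor second: 0.83 × 1.067⁵ = 1.14789rem
Golden ratio: 0.83 × 1.618⁵ = 9.20387rem
Difference: 9.20387 − 1.14789 = 8.05598rem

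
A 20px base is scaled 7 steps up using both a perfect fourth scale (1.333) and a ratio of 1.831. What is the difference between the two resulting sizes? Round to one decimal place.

1230.3px

Perfect fourth: 20.0 × 1.333⁷ = 149.569px
At 1.831: 20.0 × 1.831⁷ = 1379.903px
Difference: 1379.903 − 149.569 = 1230.334px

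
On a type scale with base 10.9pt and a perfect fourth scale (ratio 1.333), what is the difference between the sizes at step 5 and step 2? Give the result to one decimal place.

Step 2: 10.9 × 1.333² = 19.368pt
Step 5: 10.9 × 1.333⁵ = 45.875pt
Difference: 45.875 − 19.368 = 26.507pt

26.5pt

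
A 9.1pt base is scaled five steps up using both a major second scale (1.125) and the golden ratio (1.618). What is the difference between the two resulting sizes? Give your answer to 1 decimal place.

Major second: 9.1 × 1.125⁵ = 16.398pt
Golden ratio: 9.1 × 1.618⁵ = 100.910pt
Difference: 100.910 − 16.398 = 84.512pt

84.5pt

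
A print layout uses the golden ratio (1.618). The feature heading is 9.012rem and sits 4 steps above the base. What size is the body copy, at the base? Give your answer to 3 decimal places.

1.315rem

Moving from step +4 to step +0 is 4 steps down, so divide by r⁴.
9.012 ÷ 1.618⁴ = 9.012 ÷ 6.85353 ≈ 1.315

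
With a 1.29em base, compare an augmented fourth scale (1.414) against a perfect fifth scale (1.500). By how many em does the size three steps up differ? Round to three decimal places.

0.707em

Augmented fourth: 1.29 × 1.414³ = 3.64702em
Perfect fifth: 1.29 × 1.500³ = 4.35375em
Difference: 4.35375 − 3.64702 = 0.70673em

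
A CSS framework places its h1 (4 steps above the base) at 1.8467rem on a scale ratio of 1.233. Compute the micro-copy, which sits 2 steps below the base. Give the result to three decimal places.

0.526rem

1.8467 ÷ 1.233⁶ = 1.8467 ÷ 3.51381 ≈ 0.526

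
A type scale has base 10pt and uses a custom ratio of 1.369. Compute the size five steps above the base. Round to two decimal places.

10.0 × 1.369⁵ = 10.0 × 4.80858 ≈ 48.09

48.09pt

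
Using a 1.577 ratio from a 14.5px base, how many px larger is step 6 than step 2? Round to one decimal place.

Step 2: 14.5 × 1.577² = 36.060px
Step 6: 14.5 × 1.577⁶ = 223.027px
Difference: 223.027 − 36.060 = 186.967px

187.0px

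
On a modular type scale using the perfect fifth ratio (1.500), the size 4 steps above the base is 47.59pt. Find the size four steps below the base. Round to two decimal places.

47.59 ÷ 1.500⁸ = 47.59 ÷ 25.62891 ≈ 1.857

1.86pt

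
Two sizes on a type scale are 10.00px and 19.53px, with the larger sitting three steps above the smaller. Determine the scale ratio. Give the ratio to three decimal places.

1.250

The ratio satisfies 10.00 × r³ = 19.53, so r = (19.53 / 10.00)^(1/3).
r = 1.9530^(1/3) ≈ 1.2500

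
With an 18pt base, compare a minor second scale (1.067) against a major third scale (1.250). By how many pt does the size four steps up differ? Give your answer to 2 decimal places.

Minor second: 18.0 × 1.067⁴ = 23.3308pt
Major third: 18.0 × 1.250⁴ = 43.9453pt
Difference: 43.9453 − 23.3308 = 20.6145pt

20.61pt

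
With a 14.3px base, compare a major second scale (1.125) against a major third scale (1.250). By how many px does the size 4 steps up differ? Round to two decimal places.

Major second: 14.3 × 1.125⁴ = 22.9058px
Major third: 14.3 × 1.250⁴ = 34.9121px
Difference: 34.9121 − 22.9058 = 12.0063px

12.01px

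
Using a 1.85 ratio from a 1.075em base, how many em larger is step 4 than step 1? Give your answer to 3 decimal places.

10.603em

Step 1: 1.075 × 1.85 = 1.98875em
Step 4: 1.075 × 1.85⁴ = 12.59202em
Difference: 12.59202 − 1.98875 = 10.60327em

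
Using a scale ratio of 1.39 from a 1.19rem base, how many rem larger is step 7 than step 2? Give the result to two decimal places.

9.63rem

Step 2: 1.19 × 1.39² = 2.2992rem
Step 7: 1.19 × 1.39⁷ = 11.9303rem
Difference: 11.9303 − 2.2992 = 9.6311rem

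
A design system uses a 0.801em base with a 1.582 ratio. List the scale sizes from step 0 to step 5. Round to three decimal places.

0.801em, 1.267em, 2.005em, 3.171em, 5.017em, 7.937em

Step 0: 0.801em
Step 1: 0.801 × 1.582 = 1.267
Step 2: 0.801 × 1.582² = 2.005
Step 3: 0.801 × 1.582³ = 3.171
Step 4: 0.801 × 1.582⁴ = 5.017
Step 5: 0.801 × 1.582⁵ = 7.937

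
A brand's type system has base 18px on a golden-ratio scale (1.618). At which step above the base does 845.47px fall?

1.618ⁿ = 845.47 / 18 = 46.9706
n = ln(46.9706) / ln(1.618) = 3.8495 / 0.4812 ≈ 8.00

8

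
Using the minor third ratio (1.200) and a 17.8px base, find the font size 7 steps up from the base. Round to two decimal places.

17.8 × 1.200⁷ = 17.8 × 3.58318 ≈ 63.78

63.78px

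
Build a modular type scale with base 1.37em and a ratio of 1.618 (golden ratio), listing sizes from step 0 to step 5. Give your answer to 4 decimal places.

Step 0: 1.37em
Step 1: 1.37 × 1.618 = 2.2167
Step 2: 1.37 × 1.618² = 3.5866
Step 3: 1.37 × 1.618³ = 5.8030
Step 4: 1.37 × 1.618⁴ = 9.3893
Step 5: 1.37 × 1.618⁵ = 15.1919

1.3700em, 2.2167em, 3.5866em, 5.8030em, 9.3893em, 15.1919em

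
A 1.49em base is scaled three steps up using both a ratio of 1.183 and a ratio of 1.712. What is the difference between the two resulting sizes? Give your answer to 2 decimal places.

At 1.183: 1.49 × 1.183³ = 2.4668em
At 1.712: 1.49 × 1.712³ = 7.4765em
Difference: 7.4765 − 2.4668 = 5.0097em

5.01em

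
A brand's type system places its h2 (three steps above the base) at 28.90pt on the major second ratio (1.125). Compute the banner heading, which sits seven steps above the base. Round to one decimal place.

46.3pt

The gap is 7 − (3) = 4 steps, so the factor is 1.125^4.
28.90 × 1.125⁴ = 28.90 × 1.60181 ≈ 46.292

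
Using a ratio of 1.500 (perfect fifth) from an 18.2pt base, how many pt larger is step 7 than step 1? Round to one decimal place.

Step 1: 18.2 × 1.500 = 27.300pt
Step 7: 18.2 × 1.500⁷ = 310.964pt
Difference: 310.964 − 27.300 = 283.664pt

283.7pt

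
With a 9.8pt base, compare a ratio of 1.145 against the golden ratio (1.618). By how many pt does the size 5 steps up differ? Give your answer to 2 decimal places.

89.39pt

At 1.145: 9.8 × 1.145⁵ = 19.2865pt
Golden ratio: 9.8 × 1.618⁵ = 108.6723pt
Difference: 108.6723 − 19.2865 = 89.3858pt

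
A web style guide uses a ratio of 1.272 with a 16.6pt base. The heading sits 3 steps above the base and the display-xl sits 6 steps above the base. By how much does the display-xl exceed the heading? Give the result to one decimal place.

36.1pt

Step 3: 16.6 × 1.272³ = 34.164pt
Step 6: 16.6 × 1.272⁶ = 70.312pt
Difference: 70.312 − 34.164 = 36.148pt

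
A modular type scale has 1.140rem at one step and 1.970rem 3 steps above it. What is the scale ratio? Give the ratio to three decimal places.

The ratio satisfies 1.140 × r³ = 1.970, so r = (1.970 / 1.140)^(1/3).
r = 1.7281^(1/3) ≈ 1.2000

1.200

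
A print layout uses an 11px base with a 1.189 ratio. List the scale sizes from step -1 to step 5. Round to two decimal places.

9.25px, 11.00px, 13.08px, 15.55px, 18.49px, 21.98px, 26.14px

Step -1: 11.0 ÷ 1.189 = 9.25
Step 0: 11px
Step 1: 11.0 × 1.189 = 13.08
Step 2: 11.0 × 1.189² = 15.55
Step 3: 11.0 × 1.189³ = 18.49
Step 4: 11.0 × 1.189⁴ = 21.98
Step 5: 11.0 × 1.189⁵ = 26.14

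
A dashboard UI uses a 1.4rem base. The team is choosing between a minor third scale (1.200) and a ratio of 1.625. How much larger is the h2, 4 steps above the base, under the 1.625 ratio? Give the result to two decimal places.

6.86rem

Minor third: 1.4 × 1.200⁴ = 2.9030rem
At 1.625: 1.4 × 1.625⁴ = 9.7621rem
Difference: 9.7621 − 2.9030 = 6.8591rem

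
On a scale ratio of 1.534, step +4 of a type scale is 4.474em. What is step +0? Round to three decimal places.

0.808em

The gap is 0 − (4) = -4 steps, so the factor is 1.534^-4.
4.474 ÷ 1.534⁴ = 4.474 ÷ 5.53734 ≈ 0.808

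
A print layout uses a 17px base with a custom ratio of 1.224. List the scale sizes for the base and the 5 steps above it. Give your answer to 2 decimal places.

Step 0: 17px
Step 1: 17.0 × 1.224 = 20.81
Step 2: 17.0 × 1.224² = 25.47
Step 3: 17.0 × 1.224³ = 31.17
Step 4: 17.0 × 1.224⁴ = 38.16
Step 5: 17.0 × 1.224⁵ = 46.70

17.00px, 20.81px, 25.47px, 31.17px, 38.16px, 46.70px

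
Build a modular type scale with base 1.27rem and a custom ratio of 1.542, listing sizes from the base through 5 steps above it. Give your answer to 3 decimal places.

1.270rem, 1.958rem, 3.020rem, 4.656rem, 7.180rem, 11.072rem

Step 0: 1.27rem
Step 1: 1.27 × 1.542 = 1.958
Step 2: 1.27 × 1.542² = 3.020
Step 3: 1.27 × 1.542³ = 4.656
Step 4: 1.27 × 1.542⁴ = 7.180
Step 5: 1.27 × 1.542⁵ = 11.072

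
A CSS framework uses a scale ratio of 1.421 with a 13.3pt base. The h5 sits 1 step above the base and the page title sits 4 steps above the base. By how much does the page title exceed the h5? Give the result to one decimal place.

Step 1: 13.3 × 1.421 = 18.899pt
Step 4: 13.3 × 1.421⁴ = 54.229pt
Difference: 54.229 − 18.899 = 35.330pt

35.3pt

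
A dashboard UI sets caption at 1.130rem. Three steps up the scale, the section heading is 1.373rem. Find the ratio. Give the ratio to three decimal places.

r³ = 1.373 / 1.130, so r = (1.373/1.130)^(1/3).
r = 1.2150^(1/3) ≈ 1.0671

1.067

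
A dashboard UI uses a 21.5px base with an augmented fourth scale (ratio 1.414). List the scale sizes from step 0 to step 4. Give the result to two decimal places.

21.50px, 30.40px, 42.99px, 60.78px, 85.95px

Step 0: 21.5px
Step 1: 21.5 × 1.414 = 30.40
Step 2: 21.5 × 1.414² = 42.99
Step 3: 21.5 × 1.414³ = 60.78
Step 4: 21.5 × 1.414⁴ = 85.95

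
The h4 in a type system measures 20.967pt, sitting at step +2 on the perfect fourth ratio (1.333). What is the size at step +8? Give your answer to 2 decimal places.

117.63pt

20.967 × 1.333⁶ = 20.967 × 5.61023 ≈ 117.630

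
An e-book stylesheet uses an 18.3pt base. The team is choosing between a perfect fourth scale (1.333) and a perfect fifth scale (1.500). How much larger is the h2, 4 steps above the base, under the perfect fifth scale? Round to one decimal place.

Perfect fourth: 18.3 × 1.333⁴ = 57.779pt
Perfect fifth: 18.3 × 1.500⁴ = 92.644pt
Difference: 92.644 − 57.779 = 34.865pt

34.9pt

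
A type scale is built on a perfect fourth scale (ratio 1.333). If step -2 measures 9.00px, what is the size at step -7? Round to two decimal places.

2.14px

9.00 ÷ 1.333⁵ = 9.00 ÷ 4.20873 ≈ 2.138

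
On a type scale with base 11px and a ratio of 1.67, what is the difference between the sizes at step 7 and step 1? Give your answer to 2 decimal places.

Step 1: 11.0 × 1.67 = 18.3700px
Step 7: 11.0 × 1.67⁷ = 398.4813px
Difference: 398.4813 − 18.3700 = 380.1113px

380.11px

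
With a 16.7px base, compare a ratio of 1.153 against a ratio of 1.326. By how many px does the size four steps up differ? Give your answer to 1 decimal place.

At 1.153: 16.7 × 1.153⁴ = 29.514px
At 1.326: 16.7 × 1.326⁴ = 51.629px
Difference: 51.629 − 29.514 = 22.115px

22.1px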